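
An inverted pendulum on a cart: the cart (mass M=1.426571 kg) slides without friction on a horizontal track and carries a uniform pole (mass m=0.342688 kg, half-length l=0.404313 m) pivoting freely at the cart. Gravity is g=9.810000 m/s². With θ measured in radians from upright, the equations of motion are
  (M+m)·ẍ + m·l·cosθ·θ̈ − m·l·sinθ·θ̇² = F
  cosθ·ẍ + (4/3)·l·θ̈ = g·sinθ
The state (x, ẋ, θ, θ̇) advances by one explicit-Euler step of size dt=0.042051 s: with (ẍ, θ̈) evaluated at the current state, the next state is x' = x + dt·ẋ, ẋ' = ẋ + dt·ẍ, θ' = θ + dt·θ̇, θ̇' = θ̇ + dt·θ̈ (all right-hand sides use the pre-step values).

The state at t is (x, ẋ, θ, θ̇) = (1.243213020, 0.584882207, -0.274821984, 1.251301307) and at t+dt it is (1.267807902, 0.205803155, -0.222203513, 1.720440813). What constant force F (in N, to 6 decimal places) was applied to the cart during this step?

F = -14.402793 N

ẍ = (ẋ'−ẋ)/dt = (0.205803155−0.584882207)/0.042051 = -9.014745
θ̈ = (θ̇'−θ̇)/dt = (1.720440813−1.251301307)/0.042051 = 11.156441
sinθ=-0.271376, cosθ=0.962474
F = (M+m)·ẍ + m·l·cosθ·θ̈ − m·l·sinθ·θ̇² = -15.949419 + 1.487754 − -0.058872 = -14.402793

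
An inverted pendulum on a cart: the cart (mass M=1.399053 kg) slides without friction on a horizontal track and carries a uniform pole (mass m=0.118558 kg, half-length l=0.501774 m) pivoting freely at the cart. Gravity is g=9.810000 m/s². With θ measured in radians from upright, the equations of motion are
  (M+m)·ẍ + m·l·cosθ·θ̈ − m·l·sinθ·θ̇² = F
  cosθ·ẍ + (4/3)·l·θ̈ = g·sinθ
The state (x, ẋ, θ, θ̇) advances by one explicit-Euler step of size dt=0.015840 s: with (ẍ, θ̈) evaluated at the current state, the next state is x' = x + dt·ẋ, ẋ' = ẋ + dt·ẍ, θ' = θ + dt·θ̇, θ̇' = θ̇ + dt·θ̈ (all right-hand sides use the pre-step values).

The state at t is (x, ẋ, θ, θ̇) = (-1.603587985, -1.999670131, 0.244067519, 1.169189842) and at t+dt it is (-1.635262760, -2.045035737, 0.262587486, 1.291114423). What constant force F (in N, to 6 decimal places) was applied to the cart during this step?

ẍ = (ẋ'−ẋ)/dt = (-2.045035737−-1.999670131)/0.015840 = -2.863990
θ̈ = (θ̇'−θ̇)/dt = (1.291114423−1.169189842)/0.015840 = 7.697259
sinθ=0.241652, cosθ=0.970363
F = (M+m)·ẍ + m·l·cosθ·θ̈ − m·l·sinθ·θ̇² = -4.346423 + 0.444334 − 0.019652 = -3.921741

F = -3.921741 N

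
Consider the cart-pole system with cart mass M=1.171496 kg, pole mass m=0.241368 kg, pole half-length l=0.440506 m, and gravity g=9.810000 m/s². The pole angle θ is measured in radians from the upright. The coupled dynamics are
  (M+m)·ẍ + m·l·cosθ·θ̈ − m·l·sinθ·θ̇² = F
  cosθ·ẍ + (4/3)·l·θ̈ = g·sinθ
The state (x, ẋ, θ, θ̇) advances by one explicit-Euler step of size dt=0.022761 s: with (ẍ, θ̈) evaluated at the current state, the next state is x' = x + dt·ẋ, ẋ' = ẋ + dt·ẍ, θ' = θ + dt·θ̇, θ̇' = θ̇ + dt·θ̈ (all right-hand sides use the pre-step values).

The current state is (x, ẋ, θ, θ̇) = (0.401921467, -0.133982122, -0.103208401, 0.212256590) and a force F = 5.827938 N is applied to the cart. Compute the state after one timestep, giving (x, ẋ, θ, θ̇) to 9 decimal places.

(0.398871900, -0.023117209, -0.098377229, -0.014662586)

sinθ=-0.103025270, cosθ=0.994678739
temp = (F + m·l·θ̇²·sinθ)/(M+m) = (5.827938 + -0.000493512)/1.412864 = 4.124561520
θ̈ = (g·sinθ − cosθ·temp)/(l·(4/3 − m·cos²θ/(M+m))) = -9.969648789
ẍ = temp − m·l·θ̈·cosθ/(M+m) = 4.870827863
Euler: x'=0.401921467+0.022761·-0.133982122=0.398871900, ẋ'=-0.133982122+0.022761·4.870827863=-0.023117209
       θ'=-0.103208401+0.022761·0.212256590=-0.098377229, θ̇'=0.212256590+0.022761·-9.969648789=-0.014662586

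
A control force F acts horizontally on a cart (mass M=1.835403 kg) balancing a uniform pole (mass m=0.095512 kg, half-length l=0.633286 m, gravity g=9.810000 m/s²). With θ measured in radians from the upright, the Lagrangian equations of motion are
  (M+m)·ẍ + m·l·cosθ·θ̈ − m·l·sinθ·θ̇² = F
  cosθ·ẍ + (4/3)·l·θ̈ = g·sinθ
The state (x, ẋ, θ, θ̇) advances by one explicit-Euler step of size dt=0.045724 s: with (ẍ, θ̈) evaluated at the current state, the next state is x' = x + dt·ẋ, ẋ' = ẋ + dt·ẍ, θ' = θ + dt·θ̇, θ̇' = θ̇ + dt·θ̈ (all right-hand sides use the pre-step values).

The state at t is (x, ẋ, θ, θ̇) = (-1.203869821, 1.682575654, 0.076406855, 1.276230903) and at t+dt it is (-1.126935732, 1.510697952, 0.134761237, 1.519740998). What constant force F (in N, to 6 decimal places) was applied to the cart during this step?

ẍ = (ẋ'−ẋ)/dt = (1.510697952−1.682575654)/0.045724 = -3.759026
θ̈ = (θ̇'−θ̇)/dt = (1.519740998−1.276230903)/0.045724 = 5.325652
sinθ=0.076333, cosθ=0.997082
F = (M+m)·ẍ + m·l·cosθ·θ̈ − m·l·sinθ·θ̇² = -7.258360 + 0.321190 − 0.007520 = -6.944690

F = -6.944690 N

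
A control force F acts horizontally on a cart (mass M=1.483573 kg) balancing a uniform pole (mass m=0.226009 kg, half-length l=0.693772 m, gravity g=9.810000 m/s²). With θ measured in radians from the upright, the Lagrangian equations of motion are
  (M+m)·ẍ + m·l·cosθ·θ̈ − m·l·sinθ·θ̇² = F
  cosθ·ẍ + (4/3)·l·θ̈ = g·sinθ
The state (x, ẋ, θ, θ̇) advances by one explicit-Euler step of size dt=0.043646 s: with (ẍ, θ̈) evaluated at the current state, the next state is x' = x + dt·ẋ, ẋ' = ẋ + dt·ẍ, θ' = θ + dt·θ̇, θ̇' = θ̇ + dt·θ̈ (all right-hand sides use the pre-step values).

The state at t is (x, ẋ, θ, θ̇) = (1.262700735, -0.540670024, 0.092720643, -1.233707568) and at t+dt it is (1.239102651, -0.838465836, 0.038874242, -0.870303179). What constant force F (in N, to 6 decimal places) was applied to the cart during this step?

F = -10.386615 N

ẍ = (ẋ'−ẋ)/dt = (-0.838465836−-0.540670024)/0.043646 = -6.822981
θ̈ = (θ̇'−θ̇)/dt = (-0.870303179−-1.233707568)/0.043646 = 8.326179
sinθ=0.092588, cosθ=0.995705
F = (M+m)·ẍ + m·l·cosθ·θ̈ − m·l·sinθ·θ̇² = -11.664445 + 1.299926 − 0.022096 = -10.386615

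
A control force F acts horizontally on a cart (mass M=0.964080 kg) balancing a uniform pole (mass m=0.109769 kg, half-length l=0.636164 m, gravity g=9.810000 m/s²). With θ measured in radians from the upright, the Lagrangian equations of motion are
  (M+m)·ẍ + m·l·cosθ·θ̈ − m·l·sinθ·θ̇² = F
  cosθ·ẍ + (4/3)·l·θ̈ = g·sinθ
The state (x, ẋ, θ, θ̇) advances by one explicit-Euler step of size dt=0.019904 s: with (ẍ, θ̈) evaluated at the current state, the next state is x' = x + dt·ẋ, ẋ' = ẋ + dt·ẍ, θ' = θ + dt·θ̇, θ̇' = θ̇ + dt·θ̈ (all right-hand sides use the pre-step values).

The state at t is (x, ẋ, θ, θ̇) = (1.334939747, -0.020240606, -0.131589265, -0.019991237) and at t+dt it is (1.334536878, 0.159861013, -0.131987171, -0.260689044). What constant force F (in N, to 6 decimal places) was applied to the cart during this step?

ẍ = (ẋ'−ẋ)/dt = (0.159861013−-0.020240606)/0.019904 = 9.048514
θ̈ = (θ̇'−θ̇)/dt = (-0.260689044−-0.019991237)/0.019904 = -12.092936
sinθ=-0.131210, cosθ=0.991355
F = (M+m)·ẍ + m·l·cosθ·θ̈ − m·l·sinθ·θ̇² = 9.716738 + -0.837162 − -0.000004 = 8.879579

F = 8.879579 N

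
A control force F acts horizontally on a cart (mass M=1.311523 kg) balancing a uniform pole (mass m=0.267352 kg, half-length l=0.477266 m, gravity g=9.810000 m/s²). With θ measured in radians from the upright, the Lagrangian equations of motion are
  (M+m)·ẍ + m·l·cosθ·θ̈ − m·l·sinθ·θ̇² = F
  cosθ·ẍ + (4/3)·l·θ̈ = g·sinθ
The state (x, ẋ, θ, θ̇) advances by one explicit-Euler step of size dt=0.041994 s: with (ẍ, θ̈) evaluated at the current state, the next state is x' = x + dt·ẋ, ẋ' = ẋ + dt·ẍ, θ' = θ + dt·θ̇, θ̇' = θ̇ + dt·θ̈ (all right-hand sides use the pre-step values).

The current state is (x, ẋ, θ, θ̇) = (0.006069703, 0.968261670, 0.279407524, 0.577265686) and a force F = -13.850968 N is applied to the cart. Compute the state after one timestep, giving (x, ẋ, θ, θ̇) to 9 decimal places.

(0.046730884, 0.535528023, 0.303649219, 1.409450990)

sinθ=0.275786198, cosθ=0.961219004
temp = (F + m·l·θ̇²·sinθ)/(M+m) = (-13.850968 + 0.011726488)/1.578875 = -8.765254699
θ̈ = (g·sinθ − cosθ·temp)/(l·(4/3 − m·cos²θ/(M+m))) = 19.816766771
ẍ = temp − m·l·θ̈·cosθ/(M+m) = -10.304654168
Euler: x'=0.006069703+0.041994·0.968261670=0.046730884, ẋ'=0.968261670+0.041994·-10.304654168=0.535528023
       θ'=0.279407524+0.041994·0.577265686=0.303649219, θ̇'=0.577265686+0.041994·19.816766771=1.409450990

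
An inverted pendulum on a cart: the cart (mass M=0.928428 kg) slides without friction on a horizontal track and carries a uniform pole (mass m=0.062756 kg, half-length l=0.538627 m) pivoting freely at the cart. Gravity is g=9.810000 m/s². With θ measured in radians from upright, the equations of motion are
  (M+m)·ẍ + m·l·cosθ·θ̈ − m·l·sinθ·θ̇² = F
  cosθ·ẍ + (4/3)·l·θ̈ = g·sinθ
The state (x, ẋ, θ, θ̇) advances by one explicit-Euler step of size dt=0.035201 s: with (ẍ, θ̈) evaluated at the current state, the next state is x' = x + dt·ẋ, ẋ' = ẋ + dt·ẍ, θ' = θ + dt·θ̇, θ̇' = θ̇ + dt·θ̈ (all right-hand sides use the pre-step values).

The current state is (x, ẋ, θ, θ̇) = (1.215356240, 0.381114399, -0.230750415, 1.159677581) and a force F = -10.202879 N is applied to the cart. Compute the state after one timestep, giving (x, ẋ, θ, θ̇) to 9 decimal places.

(1.228771848, 0.005130131, -0.189928604, 1.559361761)

sinθ=-0.228708113, cosθ=0.973495043
temp = (F + m·l·θ̇²·sinθ)/(M+m) = (-10.202879 + -0.010396795)/0.991184 = -10.304116889
θ̈ = (g·sinθ − cosθ·temp)/(l·(4/3 − m·cos²θ/(M+m))) = 11.354341639
ẍ = temp − m·l·θ̈·cosθ/(M+m) = -10.681067797
Euler: x'=1.215356240+0.035201·0.381114399=1.228771848, ẋ'=0.381114399+0.035201·-10.681067797=0.005130131
       θ'=-0.230750415+0.035201·1.159677581=-0.189928604, θ̇'=1.159677581+0.035201·11.354341639=1.559361761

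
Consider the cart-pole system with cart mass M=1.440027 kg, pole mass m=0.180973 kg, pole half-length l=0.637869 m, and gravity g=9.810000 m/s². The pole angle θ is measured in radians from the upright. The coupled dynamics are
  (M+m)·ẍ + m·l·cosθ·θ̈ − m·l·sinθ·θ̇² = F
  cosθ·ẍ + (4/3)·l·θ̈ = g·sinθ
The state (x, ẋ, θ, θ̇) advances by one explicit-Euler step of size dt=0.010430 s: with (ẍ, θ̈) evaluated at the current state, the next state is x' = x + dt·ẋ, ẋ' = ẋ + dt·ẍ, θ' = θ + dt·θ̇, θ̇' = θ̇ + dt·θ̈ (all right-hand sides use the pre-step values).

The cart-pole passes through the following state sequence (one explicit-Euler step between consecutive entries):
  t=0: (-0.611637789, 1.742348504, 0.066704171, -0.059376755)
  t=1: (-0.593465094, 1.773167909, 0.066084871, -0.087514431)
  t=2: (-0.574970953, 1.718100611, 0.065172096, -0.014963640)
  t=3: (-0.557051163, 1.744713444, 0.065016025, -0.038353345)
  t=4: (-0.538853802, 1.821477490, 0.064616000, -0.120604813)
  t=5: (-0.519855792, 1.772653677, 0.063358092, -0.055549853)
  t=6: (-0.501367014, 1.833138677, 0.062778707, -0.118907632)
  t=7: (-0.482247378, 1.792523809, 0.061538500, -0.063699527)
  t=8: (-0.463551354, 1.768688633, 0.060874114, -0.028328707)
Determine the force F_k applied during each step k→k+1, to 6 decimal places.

step 0→1:
  ẍ = (ẋ'−ẋ)/dt = (1.773167909−1.742348504)/0.010430 = 2.954881
  θ̈ = (θ̇'−θ̇)/dt = (-0.087514431−-0.059376755)/0.010430 = -2.697764
  sinθ=0.066655, cosθ=0.997776
  F = (M+m)·ẍ + m·l·cosθ·θ̈ − m·l·sinθ·θ̇² = 4.789861 + -0.310729 − 0.000027 = 4.479105
step 1→2:
  ẍ = (ẋ'−ẋ)/dt = (1.718100611−1.773167909)/0.010430 = -5.279703
  θ̈ = (θ̇'−θ̇)/dt = (-0.014963640−-0.087514431)/0.010430 = 6.955972
  sinθ=0.066037, cosθ=0.997817
  F = (M+m)·ẍ + m·l·cosθ·θ̈ − m·l·sinθ·θ̇² = -8.558398 + 0.801224 − 0.000058 = -7.757232
step 2→3:
  ẍ = (ẋ'−ẋ)/dt = (1.744713444−1.718100611)/0.010430 = 2.551566
  θ̈ = (θ̇'−θ̇)/dt = (-0.038353345−-0.014963640)/0.010430 = -2.242541
  sinθ=0.065126, cosθ=0.997877
  F = (M+m)·ẍ + m·l·cosθ·θ̈ − m·l·sinθ·θ̇² = 4.136088 + -0.258323 − 0.000002 = 3.877764
step 3→4:
  ẍ = (ẋ'−ẋ)/dt = (1.821477490−1.744713444)/0.010430 = 7.359928
  θ̈ = (θ̇'−θ̇)/dt = (-0.120604813−-0.038353345)/0.010430 = -7.886047
  sinθ=0.064970, cosθ=0.997887
  F = (M+m)·ẍ + m·l·cosθ·θ̈ − m·l·sinθ·θ̇² = 11.930443 + -0.908419 − 0.000011 = 11.022013
step 4→5:
  ẍ = (ẋ'−ẋ)/dt = (1.772653677−1.821477490)/0.010430 = -4.681094
  θ̈ = (θ̇'−θ̇)/dt = (-0.055549853−-0.120604813)/0.010430 = 6.237292
  sinθ=0.064571, cosθ=0.997913
  F = (M+m)·ẍ + m·l·cosθ·θ̈ − m·l·sinθ·θ̇² = -7.588054 + 0.718512 − 0.000108 = -6.869650
step 5→6:
  ẍ = (ẋ'−ẋ)/dt = (1.833138677−1.772653677)/0.010430 = 5.799137
  θ̈ = (θ̇'−θ̇)/dt = (-0.118907632−-0.055549853)/0.010430 = -6.074571
  sinθ=0.063316, cosθ=0.997994
  F = (M+m)·ẍ + m·l·cosθ·θ̈ − m·l·sinθ·θ̇² = 9.400401 + -0.699824 − 0.000023 = 8.700555
step 6→7:
  ẍ = (ẋ'−ẋ)/dt = (1.792523809−1.833138677)/0.010430 = -3.894043
  θ̈ = (θ̇'−θ̇)/dt = (-0.063699527−-0.118907632)/0.010430 = 5.293203
  sinθ=0.062737, cosθ=0.998030
  F = (M+m)·ẍ + m·l·cosθ·θ̈ − m·l·sinθ·θ̇² = -6.312244 + 0.609828 − 0.000102 = -5.702518
step 7→8:
  ẍ = (ẋ'−ẋ)/dt = (1.768688633−1.792523809)/0.010430 = -2.285252
  θ̈ = (θ̇'−θ̇)/dt = (-0.028328707−-0.063699527)/0.010430 = 3.391258
  sinθ=0.061500, cosθ=0.998107
  F = (M+m)·ẍ + m·l·cosθ·θ̈ − m·l·sinθ·θ̇² = -3.704393 + 0.390736 − 0.000029 = -3.313686

F_0 = 4.479105 N
F_1 = -7.757232 N
F_2 = 3.877764 N
F_3 = 11.022013 N
F_4 = -6.869650 N
F_5 = 8.700555 N
F_6 = -5.702518 N
F_7 = -3.313686 N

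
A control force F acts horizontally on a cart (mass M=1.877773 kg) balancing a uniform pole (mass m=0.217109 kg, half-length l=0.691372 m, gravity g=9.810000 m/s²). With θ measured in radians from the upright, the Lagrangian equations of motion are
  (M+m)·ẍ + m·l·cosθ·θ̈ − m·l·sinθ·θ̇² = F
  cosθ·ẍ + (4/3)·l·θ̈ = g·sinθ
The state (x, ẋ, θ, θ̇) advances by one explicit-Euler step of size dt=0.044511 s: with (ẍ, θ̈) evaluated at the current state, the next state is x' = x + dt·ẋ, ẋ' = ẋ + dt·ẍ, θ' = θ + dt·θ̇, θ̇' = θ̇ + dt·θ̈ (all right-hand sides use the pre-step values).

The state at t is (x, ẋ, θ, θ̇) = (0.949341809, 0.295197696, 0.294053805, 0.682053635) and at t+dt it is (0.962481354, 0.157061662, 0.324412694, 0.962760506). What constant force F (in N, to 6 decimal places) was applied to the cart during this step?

ẍ = (ẋ'−ẋ)/dt = (0.157061662−0.295197696)/0.044511 = -3.103413
θ̈ = (θ̇'−θ̇)/dt = (0.962760506−0.682053635)/0.044511 = 6.306461
sinθ=0.289834, cosθ=0.957077
F = (M+m)·ẍ + m·l·cosθ·θ̈ − m·l·sinθ·θ̇² = -6.501285 + 0.905987 − 0.020238 = -5.615536

F = -5.615536 N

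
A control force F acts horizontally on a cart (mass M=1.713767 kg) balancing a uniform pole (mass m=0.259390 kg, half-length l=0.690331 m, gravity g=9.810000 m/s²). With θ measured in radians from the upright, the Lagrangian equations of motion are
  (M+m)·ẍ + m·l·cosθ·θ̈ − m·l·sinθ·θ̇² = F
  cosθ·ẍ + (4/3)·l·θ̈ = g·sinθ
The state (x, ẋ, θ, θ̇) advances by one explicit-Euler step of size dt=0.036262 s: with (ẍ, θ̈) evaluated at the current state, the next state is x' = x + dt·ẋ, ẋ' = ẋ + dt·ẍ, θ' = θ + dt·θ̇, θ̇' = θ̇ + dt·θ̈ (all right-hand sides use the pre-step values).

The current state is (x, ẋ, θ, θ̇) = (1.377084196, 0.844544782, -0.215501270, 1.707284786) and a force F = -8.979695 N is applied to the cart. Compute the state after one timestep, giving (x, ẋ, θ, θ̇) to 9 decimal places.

(1.407709079, 0.668203019, -0.153591709, 1.811793924)

sinθ=-0.213837130, cosθ=0.976869327
temp = (F + m·l·θ̇²·sinθ)/(M+m) = (-8.979695 + -0.111610657)/1.973157 = -4.607492286
θ̈ = (g·sinθ − cosθ·temp)/(l·(4/3 − m·cos²θ/(M+m))) = 2.882056635
ẍ = temp − m·l·θ̈·cosθ/(M+m) = -4.862990546
Euler: x'=1.377084196+0.036262·0.844544782=1.407709079, ẋ'=0.844544782+0.036262·-4.862990546=0.668203019
       θ'=-0.215501270+0.036262·1.707284786=-0.153591709, θ̇'=1.707284786+0.036262·2.882056635=1.811793924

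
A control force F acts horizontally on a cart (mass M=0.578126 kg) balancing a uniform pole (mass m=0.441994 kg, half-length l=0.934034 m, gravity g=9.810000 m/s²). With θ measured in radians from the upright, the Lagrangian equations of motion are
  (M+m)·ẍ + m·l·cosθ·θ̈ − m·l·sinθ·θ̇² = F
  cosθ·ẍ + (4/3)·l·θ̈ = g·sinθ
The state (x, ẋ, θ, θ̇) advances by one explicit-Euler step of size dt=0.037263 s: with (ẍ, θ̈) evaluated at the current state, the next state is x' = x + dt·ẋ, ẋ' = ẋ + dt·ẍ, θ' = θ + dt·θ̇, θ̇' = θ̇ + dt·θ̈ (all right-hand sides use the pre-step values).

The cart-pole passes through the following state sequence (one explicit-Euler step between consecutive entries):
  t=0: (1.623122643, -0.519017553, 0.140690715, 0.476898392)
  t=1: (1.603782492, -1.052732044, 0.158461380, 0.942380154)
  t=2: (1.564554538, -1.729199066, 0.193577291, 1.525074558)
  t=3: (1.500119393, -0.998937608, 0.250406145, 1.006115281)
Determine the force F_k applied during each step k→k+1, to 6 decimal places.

step 0→1:
  ẍ = (ẋ'−ẋ)/dt = (-1.052732044−-0.519017553)/0.037263 = -14.322907
  θ̈ = (θ̇'−θ̇)/dt = (0.942380154−0.476898392)/0.037263 = 12.491795
  sinθ=0.140227, cosθ=0.990119
  F = (M+m)·ẍ + m·l·cosθ·θ̈ − m·l·sinθ·θ̇² = -14.611084 + 5.106125 − 0.013166 = -9.518125
step 1→2:
  ẍ = (ẋ'−ẋ)/dt = (-1.729199066−-1.052732044)/0.037263 = -18.153853
  θ̈ = (θ̇'−θ̇)/dt = (1.525074558−0.942380154)/0.037263 = 15.637345
  sinθ=0.157799, cosθ=0.987471
  F = (M+m)·ẍ + m·l·cosθ·θ̈ − m·l·sinθ·θ̇² = -18.519108 + 6.374800 − 0.057854 = -12.202163
step 2→3:
  ẍ = (ẋ'−ẋ)/dt = (-0.998937608−-1.729199066)/0.037263 = 19.597495
  θ̈ = (θ̇'−θ̇)/dt = (1.006115281−1.525074558)/0.037263 = -13.926932
  sinθ=0.192371, cosθ=0.981322
  F = (M+m)·ẍ + m·l·cosθ·θ̈ − m·l·sinθ·θ̇² = 19.991797 + -5.642171 − 0.184714 = 14.164912

F_0 = -9.518125 N
F_1 = -12.202163 N
F_2 = 14.164912 N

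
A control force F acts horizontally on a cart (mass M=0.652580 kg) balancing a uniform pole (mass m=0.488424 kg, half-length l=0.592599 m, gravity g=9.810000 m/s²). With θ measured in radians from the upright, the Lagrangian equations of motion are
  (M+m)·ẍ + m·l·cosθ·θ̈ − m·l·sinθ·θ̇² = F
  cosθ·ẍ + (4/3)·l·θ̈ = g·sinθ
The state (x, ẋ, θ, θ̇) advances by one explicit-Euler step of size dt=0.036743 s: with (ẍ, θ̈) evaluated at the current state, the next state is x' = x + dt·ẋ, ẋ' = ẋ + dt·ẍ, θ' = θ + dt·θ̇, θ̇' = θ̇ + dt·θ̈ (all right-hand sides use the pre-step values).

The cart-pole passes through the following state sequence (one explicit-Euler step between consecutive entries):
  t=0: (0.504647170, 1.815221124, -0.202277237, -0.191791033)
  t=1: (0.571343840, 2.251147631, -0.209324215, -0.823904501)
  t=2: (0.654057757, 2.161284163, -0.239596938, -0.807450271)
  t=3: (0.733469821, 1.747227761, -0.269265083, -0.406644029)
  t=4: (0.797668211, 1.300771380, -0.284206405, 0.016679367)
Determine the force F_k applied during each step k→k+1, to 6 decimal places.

step 0→1:
  ẍ = (ẋ'−ẋ)/dt = (2.251147631−1.815221124)/0.036743 = 11.864206
  θ̈ = (θ̇'−θ̇)/dt = (-0.823904501−-0.191791033)/0.036743 = -17.203643
  sinθ=-0.200901, cosθ=0.979612
  F = (M+m)·ẍ + m·l·cosθ·θ̈ − m·l·sinθ·θ̇² = 13.537106 + -4.877893 − -0.002139 = 8.661352
step 1→2:
  ẍ = (ẋ'−ẋ)/dt = (2.161284163−2.251147631)/0.036743 = -2.445730
  θ̈ = (θ̇'−θ̇)/dt = (-0.807450271−-0.823904501)/0.036743 = 0.447819
  sinθ=-0.207799, cosθ=0.978172
  F = (M+m)·ẍ + m·l·cosθ·θ̈ − m·l·sinθ·θ̇² = -2.790588 + 0.126787 − -0.040828 = -2.622973
step 2→3:
  ẍ = (ẋ'−ẋ)/dt = (1.747227761−2.161284163)/0.036743 = -11.268987
  θ̈ = (θ̇'−θ̇)/dt = (-0.406644029−-0.807450271)/0.036743 = 10.908370
  sinθ=-0.237311, cosθ=0.971434
  F = (M+m)·ẍ + m·l·cosθ·θ̈ − m·l·sinθ·θ̇² = -12.857960 + 3.067121 − -0.044782 = -9.746056
step 3→4:
  ẍ = (ẋ'−ẋ)/dt = (1.300771380−1.747227761)/0.036743 = -12.150787
  θ̈ = (θ̇'−θ̇)/dt = (0.016679367−-0.406644029)/0.036743 = 11.521198
  sinθ=-0.266023, cosθ=0.963967
  F = (M+m)·ẍ + m·l·cosθ·θ̈ − m·l·sinθ·θ̇² = -13.864097 + 3.214531 − -0.012732 = -10.636834

F_0 = 8.661352 N
F_1 = -2.622973 N
F_2 = -9.746056 N
F_3 = -10.636834 N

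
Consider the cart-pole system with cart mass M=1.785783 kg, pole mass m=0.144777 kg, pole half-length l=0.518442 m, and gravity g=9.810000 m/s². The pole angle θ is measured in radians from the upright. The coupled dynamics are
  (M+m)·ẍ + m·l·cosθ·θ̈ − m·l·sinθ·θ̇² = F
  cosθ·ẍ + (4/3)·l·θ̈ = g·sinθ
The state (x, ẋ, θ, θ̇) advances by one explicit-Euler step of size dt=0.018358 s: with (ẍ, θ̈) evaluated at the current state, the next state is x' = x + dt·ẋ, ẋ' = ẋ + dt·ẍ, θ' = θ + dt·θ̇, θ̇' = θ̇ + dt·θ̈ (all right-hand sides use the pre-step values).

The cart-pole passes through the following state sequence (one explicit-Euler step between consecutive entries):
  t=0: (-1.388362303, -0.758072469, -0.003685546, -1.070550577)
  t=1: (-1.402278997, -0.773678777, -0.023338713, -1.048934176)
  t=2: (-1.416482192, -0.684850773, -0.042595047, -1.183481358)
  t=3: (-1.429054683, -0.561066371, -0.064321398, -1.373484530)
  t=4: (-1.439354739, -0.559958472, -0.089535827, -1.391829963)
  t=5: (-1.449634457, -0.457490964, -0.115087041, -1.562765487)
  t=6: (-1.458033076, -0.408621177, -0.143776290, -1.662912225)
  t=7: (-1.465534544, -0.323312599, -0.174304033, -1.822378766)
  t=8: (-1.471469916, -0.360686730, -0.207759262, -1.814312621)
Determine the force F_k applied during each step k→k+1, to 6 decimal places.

step 0→1:
  ẍ = (ẋ'−ẋ)/dt = (-0.773678777−-0.758072469)/0.018358 = -0.850109
  θ̈ = (θ̇'−θ̇)/dt = (-1.048934176−-1.070550577)/0.018358 = 1.177492
  sinθ=-0.003686, cosθ=0.999993
  F = (M+m)·ẍ + m·l·cosθ·θ̈ − m·l·sinθ·θ̇² = -1.641187 + 0.088380 − -0.000317 = -1.552490
step 1→2:
  ẍ = (ẋ'−ẋ)/dt = (-0.684850773−-0.773678777)/0.018358 = 4.838654
  θ̈ = (θ̇'−θ̇)/dt = (-1.183481358−-1.048934176)/0.018358 = -7.329076
  sinθ=-0.023337, cosθ=0.999728
  F = (M+m)·ẍ + m·l·cosθ·θ̈ − m·l·sinθ·θ̇² = 9.341311 + -0.549959 − -0.001927 = 8.793279
step 2→3:
  ẍ = (ẋ'−ẋ)/dt = (-0.561066371−-0.684850773)/0.018358 = 6.742804
  θ̈ = (θ̇'−θ̇)/dt = (-1.373484530−-1.183481358)/0.018358 = -10.349884
  sinθ=-0.042582, cosθ=0.999093
  F = (M+m)·ẍ + m·l·cosθ·θ̈ − m·l·sinθ·θ̇² = 13.017388 + -0.776142 − -0.004477 = 12.245723
step 3→4:
  ẍ = (ẋ'−ẋ)/dt = (-0.559958472−-0.561066371)/0.018358 = 0.060350
  θ̈ = (θ̇'−θ̇)/dt = (-1.391829963−-1.373484530)/0.018358 = -0.999315
  sinθ=-0.064277, cosθ=0.997932
  F = (M+m)·ẍ + m·l·cosθ·θ̈ − m·l·sinθ·θ̇² = 0.116509 + -0.074852 − -0.009101 = 0.050758
step 4→5:
  ẍ = (ẋ'−ẋ)/dt = (-0.457490964−-0.559958472)/0.018358 = 5.581627
  θ̈ = (θ̇'−θ̇)/dt = (-1.562765487−-1.391829963)/0.018358 = -9.311228
  sinθ=-0.089416, cosθ=0.995994
  F = (M+m)·ẍ + m·l·cosθ·θ̈ − m·l·sinθ·θ̇² = 10.775666 + -0.696087 − -0.013001 = 10.092580
step 5→6:
  ẍ = (ẋ'−ẋ)/dt = (-0.408621177−-0.457490964)/0.018358 = 2.662043
  θ̈ = (θ̇'−θ̇)/dt = (-1.662912225−-1.562765487)/0.018358 = -5.455210
  sinθ=-0.114833, cosθ=0.993385
  F = (M+m)·ẍ + m·l·cosθ·θ̈ − m·l·sinθ·θ̇² = 5.139234 + -0.406751 − -0.021050 = 4.753533
step 6→7:
  ẍ = (ẋ'−ẋ)/dt = (-0.323312599−-0.408621177)/0.018358 = 4.646943
  θ̈ = (θ̇'−θ̇)/dt = (-1.822378766−-1.662912225)/0.018358 = -8.686488
  sinθ=-0.143281, cosθ=0.989682
  F = (M+m)·ẍ + m·l·cosθ·θ̈ − m·l·sinθ·θ̇² = 8.971202 + -0.645267 − -0.029739 = 8.355674
step 7→8:
  ẍ = (ẋ'−ẋ)/dt = (-0.360686730−-0.323312599)/0.018358 = -2.035850
  θ̈ = (θ̇'−θ̇)/dt = (-1.814312621−-1.822378766)/0.018358 = 0.439380
  sinθ=-0.173423, cosθ=0.984847
  F = (M+m)·ẍ + m·l·cosθ·θ̈ − m·l·sinθ·θ̇² = -3.930330 + 0.032480 − -0.043230 = -3.854621

F_0 = -1.552490 N
F_1 = 8.793279 N
F_2 = 12.245723 N
F_3 = 0.050758 N
F_4 = 10.092580 N
F_5 = 4.753533 N
F_6 = 8.355674 N
F_7 = -3.854621 N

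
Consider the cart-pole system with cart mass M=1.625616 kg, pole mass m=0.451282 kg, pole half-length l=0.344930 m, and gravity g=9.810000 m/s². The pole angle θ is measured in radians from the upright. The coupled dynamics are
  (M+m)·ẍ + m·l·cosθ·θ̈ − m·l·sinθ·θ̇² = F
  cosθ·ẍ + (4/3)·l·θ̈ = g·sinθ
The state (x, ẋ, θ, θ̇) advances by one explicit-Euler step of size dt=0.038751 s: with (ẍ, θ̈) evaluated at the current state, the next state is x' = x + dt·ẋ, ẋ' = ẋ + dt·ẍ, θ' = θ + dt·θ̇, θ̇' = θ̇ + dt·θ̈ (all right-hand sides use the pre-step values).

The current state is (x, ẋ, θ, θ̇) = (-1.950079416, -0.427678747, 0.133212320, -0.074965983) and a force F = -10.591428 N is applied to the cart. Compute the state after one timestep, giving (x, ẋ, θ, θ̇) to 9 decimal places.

(-1.966652395, -0.672668368, 0.130307313, 0.562793339)

sinθ=0.132818682, cosθ=0.991140352
temp = (F + m·l·θ̇²·sinθ)/(M+m) = (-10.591428 + 0.000116189)/2.076898 = -5.099582074
θ̈ = (g·sinθ − cosθ·temp)/(l·(4/3 − m·cos²θ/(M+m))) = 16.457880358
ẍ = temp − m·l·θ̈·cosθ/(M+m) = -6.322149641
Euler: x'=-1.950079416+0.038751·-0.427678747=-1.966652395, ẋ'=-0.427678747+0.038751·-6.322149641=-0.672668368
       θ'=0.133212320+0.038751·-0.074965983=0.130307313, θ̇'=-0.074965983+0.038751·16.457880358=0.562793339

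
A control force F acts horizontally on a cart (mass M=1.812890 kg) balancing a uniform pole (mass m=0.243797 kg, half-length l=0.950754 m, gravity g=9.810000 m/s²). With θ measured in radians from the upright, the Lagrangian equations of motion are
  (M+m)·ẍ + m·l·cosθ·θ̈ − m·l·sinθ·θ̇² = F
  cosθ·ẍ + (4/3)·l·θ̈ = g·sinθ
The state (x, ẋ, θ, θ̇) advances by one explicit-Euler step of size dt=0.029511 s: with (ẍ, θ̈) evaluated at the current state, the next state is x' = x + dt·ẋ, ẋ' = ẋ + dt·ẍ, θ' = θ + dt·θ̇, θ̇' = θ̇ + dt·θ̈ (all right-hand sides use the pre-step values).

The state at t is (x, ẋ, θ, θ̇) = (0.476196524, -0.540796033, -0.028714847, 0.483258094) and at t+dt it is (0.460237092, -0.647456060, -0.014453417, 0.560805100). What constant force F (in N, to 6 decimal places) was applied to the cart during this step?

ẍ = (ẋ'−ẋ)/dt = (-0.647456060−-0.540796033)/0.029511 = -3.614246
θ̈ = (θ̇'−θ̇)/dt = (0.560805100−0.483258094)/0.029511 = 2.627732
sinθ=-0.028711, cosθ=0.999588
F = (M+m)·ẍ + m·l·cosθ·θ̈ − m·l·sinθ·θ̇² = -7.433374 + 0.608834 − -0.001554 = -6.822986

F = -6.822986 N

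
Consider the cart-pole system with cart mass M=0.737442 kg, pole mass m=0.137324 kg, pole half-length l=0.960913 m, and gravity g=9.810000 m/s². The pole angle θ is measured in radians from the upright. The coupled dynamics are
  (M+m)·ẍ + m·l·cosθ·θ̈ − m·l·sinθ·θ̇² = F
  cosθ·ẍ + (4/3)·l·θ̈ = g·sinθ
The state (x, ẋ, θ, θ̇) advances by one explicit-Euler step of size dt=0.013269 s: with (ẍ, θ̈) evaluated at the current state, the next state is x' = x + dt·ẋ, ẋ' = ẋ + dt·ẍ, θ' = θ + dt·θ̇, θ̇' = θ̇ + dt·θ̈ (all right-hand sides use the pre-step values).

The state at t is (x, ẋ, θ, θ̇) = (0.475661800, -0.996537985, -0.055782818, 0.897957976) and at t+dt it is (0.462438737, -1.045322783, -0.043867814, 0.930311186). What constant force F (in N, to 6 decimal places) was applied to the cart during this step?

F = -2.888989 N

ẍ = (ẋ'−ẋ)/dt = (-1.045322783−-0.996537985)/0.013269 = -3.676599
θ̈ = (θ̇'−θ̇)/dt = (0.930311186−0.897957976)/0.013269 = 2.438255
sinθ=-0.055754, cosθ=0.998445
F = (M+m)·ẍ + m·l·cosθ·θ̈ − m·l·sinθ·θ̇² = -3.216164 + 0.321243 − -0.005932 = -2.888989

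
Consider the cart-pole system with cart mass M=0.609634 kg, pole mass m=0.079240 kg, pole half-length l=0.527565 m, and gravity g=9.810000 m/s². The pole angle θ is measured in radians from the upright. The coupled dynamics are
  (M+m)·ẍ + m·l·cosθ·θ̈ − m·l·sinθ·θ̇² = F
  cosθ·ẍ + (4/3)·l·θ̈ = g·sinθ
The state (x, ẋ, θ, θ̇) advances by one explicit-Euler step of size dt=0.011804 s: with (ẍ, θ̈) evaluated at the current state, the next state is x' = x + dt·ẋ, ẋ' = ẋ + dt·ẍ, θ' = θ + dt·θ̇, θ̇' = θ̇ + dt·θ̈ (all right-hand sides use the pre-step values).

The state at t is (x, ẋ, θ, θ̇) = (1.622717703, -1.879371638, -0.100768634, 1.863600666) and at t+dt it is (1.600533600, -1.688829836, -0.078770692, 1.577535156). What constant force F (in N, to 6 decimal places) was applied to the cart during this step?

ẍ = (ẋ'−ẋ)/dt = (-1.688829836−-1.879371638)/0.011804 = 16.142138
θ̈ = (θ̇'−θ̇)/dt = (1.577535156−1.863600666)/0.011804 = -24.234625
sinθ=-0.100598, cosθ=0.994927
F = (M+m)·ẍ + m·l·cosθ·θ̈ − m·l·sinθ·θ̇² = 11.119899 + -1.007971 − -0.014605 = 10.126534

F = 10.126534 N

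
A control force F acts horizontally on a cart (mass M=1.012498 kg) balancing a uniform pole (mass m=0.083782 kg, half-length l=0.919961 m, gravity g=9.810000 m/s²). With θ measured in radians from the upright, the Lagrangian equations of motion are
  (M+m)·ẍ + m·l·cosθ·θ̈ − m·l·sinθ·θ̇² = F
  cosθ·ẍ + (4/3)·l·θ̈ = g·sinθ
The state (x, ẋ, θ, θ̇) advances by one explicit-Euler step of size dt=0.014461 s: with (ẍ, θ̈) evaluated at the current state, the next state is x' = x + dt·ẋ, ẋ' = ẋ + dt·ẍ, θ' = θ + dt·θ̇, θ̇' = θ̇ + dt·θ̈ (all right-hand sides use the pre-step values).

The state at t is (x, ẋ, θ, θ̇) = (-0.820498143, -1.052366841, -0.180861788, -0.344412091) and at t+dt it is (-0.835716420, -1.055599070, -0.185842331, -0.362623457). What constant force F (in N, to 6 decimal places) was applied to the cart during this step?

F = -0.338871 N

ẍ = (ẋ'−ẋ)/dt = (-1.055599070−-1.052366841)/0.014461 = -0.223514
θ̈ = (θ̇'−θ̇)/dt = (-0.362623457−-0.344412091)/0.014461 = -1.259343
sinθ=-0.179877, cosθ=0.983689
F = (M+m)·ẍ + m·l·cosθ·θ̈ − m·l·sinθ·θ̇² = -0.245033 + -0.095482 − -0.001645 = -0.338871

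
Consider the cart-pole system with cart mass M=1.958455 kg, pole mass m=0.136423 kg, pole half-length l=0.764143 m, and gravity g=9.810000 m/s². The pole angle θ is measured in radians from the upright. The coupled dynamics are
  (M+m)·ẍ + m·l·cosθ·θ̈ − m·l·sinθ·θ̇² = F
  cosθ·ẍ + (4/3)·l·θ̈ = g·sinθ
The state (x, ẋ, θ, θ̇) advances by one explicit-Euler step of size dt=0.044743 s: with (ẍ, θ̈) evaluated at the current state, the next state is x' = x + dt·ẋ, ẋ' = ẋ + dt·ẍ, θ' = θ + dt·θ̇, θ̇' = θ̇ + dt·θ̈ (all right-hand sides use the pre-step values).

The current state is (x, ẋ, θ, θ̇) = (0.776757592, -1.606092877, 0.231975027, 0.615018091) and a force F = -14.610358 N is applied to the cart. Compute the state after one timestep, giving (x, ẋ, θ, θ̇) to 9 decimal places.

(0.704896178, -1.938107047, 0.259492781, 1.031200693)

sinθ=0.229900095, cosθ=0.973214235
temp = (F + m·l·θ̇²·sinθ)/(M+m) = (-14.610358 + 0.009065195)/2.094878 = -6.969996728
θ̈ = (g·sinθ − cosθ·temp)/(l·(4/3 − m·cos²θ/(M+m))) = 9.301624883
ẍ = temp − m·l·θ̈·cosθ/(M+m) = -7.420471809
Euler: x'=0.776757592+0.044743·-1.606092877=0.704896178, ẋ'=-1.606092877+0.044743·-7.420471809=-1.938107047
       θ'=0.231975027+0.044743·0.615018091=0.259492781, θ̇'=0.615018091+0.044743·9.301624883=1.031200693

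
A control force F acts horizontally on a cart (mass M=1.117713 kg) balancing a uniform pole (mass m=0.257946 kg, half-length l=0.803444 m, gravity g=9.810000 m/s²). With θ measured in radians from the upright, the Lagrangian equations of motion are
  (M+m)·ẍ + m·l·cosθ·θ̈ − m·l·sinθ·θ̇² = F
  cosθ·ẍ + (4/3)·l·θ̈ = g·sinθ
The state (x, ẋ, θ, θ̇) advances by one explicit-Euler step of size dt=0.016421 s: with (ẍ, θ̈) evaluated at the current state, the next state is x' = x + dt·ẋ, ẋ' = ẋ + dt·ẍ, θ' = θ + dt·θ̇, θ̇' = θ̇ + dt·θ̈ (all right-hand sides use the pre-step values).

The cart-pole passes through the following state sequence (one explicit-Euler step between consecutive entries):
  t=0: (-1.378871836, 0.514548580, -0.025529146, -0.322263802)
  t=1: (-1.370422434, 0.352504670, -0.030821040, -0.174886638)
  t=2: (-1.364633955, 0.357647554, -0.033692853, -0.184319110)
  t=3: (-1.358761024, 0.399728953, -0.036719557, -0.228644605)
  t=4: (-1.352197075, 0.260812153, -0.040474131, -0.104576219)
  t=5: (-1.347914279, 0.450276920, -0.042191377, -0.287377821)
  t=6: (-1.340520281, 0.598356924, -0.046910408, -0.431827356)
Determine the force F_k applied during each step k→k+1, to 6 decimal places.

step 0→1:
  ẍ = (ẋ'−ẋ)/dt = (0.352504670−0.514548580)/0.016421 = -9.868090
  θ̈ = (θ̇'−θ̇)/dt = (-0.174886638−-0.322263802)/0.016421 = 8.974920
  sinθ=-0.025526, cosθ=0.999674
  F = (M+m)·ẍ + m·l·cosθ·θ̈ − m·l·sinθ·θ̇² = -13.575127 + 1.859403 − -0.000549 = -11.715175
step 1→2:
  ẍ = (ẋ'−ẋ)/dt = (0.357647554−0.352504670)/0.016421 = 0.313189
  θ̈ = (θ̇'−θ̇)/dt = (-0.184319110−-0.174886638)/0.016421 = -0.574415
  sinθ=-0.030816, cosθ=0.999525
  F = (M+m)·ẍ + m·l·cosθ·θ̈ − m·l·sinθ·θ̇² = 0.430842 + -0.118988 − -0.000195 = 0.312049
step 2→3:
  ẍ = (ẋ'−ẋ)/dt = (0.399728953−0.357647554)/0.016421 = 2.562657
  θ̈ = (θ̇'−θ̇)/dt = (-0.228644605−-0.184319110)/0.016421 = -2.699318
  sinθ=-0.033686, cosθ=0.999432
  F = (M+m)·ẍ + m·l·cosθ·θ̈ − m·l·sinθ·θ̇² = 3.525343 + -0.559103 − -0.000237 = 2.966477
step 3→4:
  ẍ = (ẋ'−ẋ)/dt = (0.260812153−0.399728953)/0.016421 = -8.459704
  θ̈ = (θ̇'−θ̇)/dt = (-0.104576219−-0.228644605)/0.016421 = 7.555471
  sinθ=-0.036711, cosθ=0.999326
  F = (M+m)·ẍ + m·l·cosθ·θ̈ − m·l·sinθ·θ̇² = -11.637668 + 1.564779 − -0.000398 = -10.072491
step 4→5:
  ẍ = (ẋ'−ẋ)/dt = (0.450276920−0.260812153)/0.016421 = 11.537955
  θ̈ = (θ̇'−θ̇)/dt = (-0.287377821−-0.104576219)/0.016421 = -11.132184
  sinθ=-0.040463, cosθ=0.999181
  F = (M+m)·ẍ + m·l·cosθ·θ̈ − m·l·sinθ·θ̇² = 15.872292 + -2.305202 − -0.000092 = 13.567182
step 5→6:
  ẍ = (ẋ'−ẋ)/dt = (0.598356924−0.450276920)/0.016421 = 9.017721
  θ̈ = (θ̇'−θ̇)/dt = (-0.431827356−-0.287377821)/0.016421 = -8.796635
  sinθ=-0.042179, cosθ=0.999110
  F = (M+m)·ẍ + m·l·cosθ·θ̈ − m·l·sinθ·θ̇² = 12.405310 + -1.821438 − -0.000722 = 10.584594

F_0 = -11.715175 N
F_1 = 0.312049 N
F_2 = 2.966477 N
F_3 = -10.072491 N
F_4 = 13.567182 N
F_5 = 10.584594 N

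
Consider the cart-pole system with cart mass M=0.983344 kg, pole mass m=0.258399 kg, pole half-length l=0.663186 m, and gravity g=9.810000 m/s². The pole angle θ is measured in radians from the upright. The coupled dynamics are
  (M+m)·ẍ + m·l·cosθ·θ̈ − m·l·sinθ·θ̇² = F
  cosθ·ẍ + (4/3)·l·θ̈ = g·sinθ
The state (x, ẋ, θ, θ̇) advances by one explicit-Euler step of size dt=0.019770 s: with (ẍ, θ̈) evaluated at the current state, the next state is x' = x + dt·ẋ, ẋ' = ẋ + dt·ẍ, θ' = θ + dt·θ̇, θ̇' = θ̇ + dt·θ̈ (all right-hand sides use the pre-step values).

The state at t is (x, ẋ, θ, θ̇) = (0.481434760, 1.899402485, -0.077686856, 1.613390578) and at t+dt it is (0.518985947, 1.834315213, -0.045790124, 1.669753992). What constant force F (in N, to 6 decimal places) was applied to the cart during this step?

F = -3.566392 N

ẍ = (ẋ'−ẋ)/dt = (1.834315213−1.899402485)/0.019770 = -3.292224
θ̈ = (θ̇'−θ̇)/dt = (1.669753992−1.613390578)/0.019770 = 2.850957
sinθ=-0.077609, cosθ=0.996984
F = (M+m)·ẍ + m·l·cosθ·θ̈ − m·l·sinθ·θ̇² = -4.088096 + 0.487085 − -0.034619 = -3.566392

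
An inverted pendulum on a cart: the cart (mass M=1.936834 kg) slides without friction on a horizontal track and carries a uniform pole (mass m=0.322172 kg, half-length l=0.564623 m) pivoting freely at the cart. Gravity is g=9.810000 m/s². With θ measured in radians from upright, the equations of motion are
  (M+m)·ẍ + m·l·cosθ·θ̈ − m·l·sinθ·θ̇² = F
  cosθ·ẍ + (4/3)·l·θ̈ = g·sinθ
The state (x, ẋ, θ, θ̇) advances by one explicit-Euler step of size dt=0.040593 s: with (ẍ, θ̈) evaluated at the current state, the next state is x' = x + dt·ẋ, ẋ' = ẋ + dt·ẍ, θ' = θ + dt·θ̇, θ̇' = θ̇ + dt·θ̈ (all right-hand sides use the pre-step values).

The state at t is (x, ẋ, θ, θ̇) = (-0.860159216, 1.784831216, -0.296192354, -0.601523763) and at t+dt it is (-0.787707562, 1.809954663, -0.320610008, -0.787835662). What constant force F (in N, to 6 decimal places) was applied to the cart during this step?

F = 0.618788 N

ẍ = (ẋ'−ẋ)/dt = (1.809954663−1.784831216)/0.040593 = 0.618911
θ̈ = (θ̇'−θ̇)/dt = (-0.787835662−-0.601523763)/0.040593 = -4.589754
sinθ=-0.291880, cosθ=0.956455
F = (M+m)·ẍ + m·l·cosθ·θ̈ − m·l·sinθ·θ̇² = 1.398123 + -0.798547 − -0.019211 = 0.618788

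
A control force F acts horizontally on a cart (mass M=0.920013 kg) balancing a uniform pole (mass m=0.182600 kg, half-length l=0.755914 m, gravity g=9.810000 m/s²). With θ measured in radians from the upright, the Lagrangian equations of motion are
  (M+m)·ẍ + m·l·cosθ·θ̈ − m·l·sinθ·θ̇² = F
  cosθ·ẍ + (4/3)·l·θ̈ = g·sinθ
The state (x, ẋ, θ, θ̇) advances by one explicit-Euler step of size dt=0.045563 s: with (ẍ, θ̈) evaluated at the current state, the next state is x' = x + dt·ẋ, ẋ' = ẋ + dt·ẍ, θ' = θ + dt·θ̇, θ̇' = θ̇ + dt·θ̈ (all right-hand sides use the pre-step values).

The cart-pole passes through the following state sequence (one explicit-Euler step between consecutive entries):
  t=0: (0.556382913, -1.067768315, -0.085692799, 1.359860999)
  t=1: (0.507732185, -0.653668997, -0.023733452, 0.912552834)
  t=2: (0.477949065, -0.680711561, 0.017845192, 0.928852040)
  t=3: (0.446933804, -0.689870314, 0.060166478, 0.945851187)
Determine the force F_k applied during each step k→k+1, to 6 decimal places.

step 0→1:
  ẍ = (ẋ'−ẋ)/dt = (-0.653668997−-1.067768315)/0.045563 = 9.088500
  θ̈ = (θ̇'−θ̇)/dt = (0.912552834−1.359860999)/0.045563 = -9.817355
  sinθ=-0.085588, cosθ=0.996331
  F = (M+m)·ẍ + m·l·cosθ·θ̈ − m·l·sinθ·θ̇² = 10.021098 + -1.350116 − -0.021846 = 8.692828
step 1→2:
  ẍ = (ẋ'−ẋ)/dt = (-0.680711561−-0.653668997)/0.045563 = -0.593520
  θ̈ = (θ̇'−θ̇)/dt = (0.928852040−0.912552834)/0.045563 = 0.357729
  sinθ=-0.023731, cosθ=0.999718
  F = (M+m)·ẍ + m·l·cosθ·θ̈ − m·l·sinθ·θ̇² = -0.654423 + 0.049363 − -0.002728 = -0.602332
step 2→3:
  ẍ = (ẋ'−ẋ)/dt = (-0.689870314−-0.680711561)/0.045563 = -0.201013
  θ̈ = (θ̇'−θ̇)/dt = (0.945851187−0.928852040)/0.045563 = 0.373091
  sinθ=0.017844, cosθ=0.999841
  F = (M+m)·ẍ + m·l·cosθ·θ̈ − m·l·sinθ·θ̇² = -0.221639 + 0.051490 − 0.002125 = -0.172275

F_0 = 8.692828 N
F_1 = -0.602332 N
F_2 = -0.172275 N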